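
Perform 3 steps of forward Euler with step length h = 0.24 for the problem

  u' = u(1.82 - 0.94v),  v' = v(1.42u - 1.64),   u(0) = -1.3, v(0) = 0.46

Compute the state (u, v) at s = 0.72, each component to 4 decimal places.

Euler on (u,v): u_{n+1} = u_n + h·u', v_{n+1} = v_n + h·v'.
0.000000: (-1.300000, 0.460000); f=(-1.803880, -1.603560) → (-1.732931, 0.075146)
0.240000: (-1.732931, 0.075146); f=(-3.031526, -0.308154) → (-2.460497, 0.001189)
0.480000: (-2.460497, 0.001189); f=(-4.475356, -0.006102) → (-3.534583, -0.000276)
(u(0.72), v(0.72)) ≈ (-3.5346, -0.0003)

-3.5346, -0.0003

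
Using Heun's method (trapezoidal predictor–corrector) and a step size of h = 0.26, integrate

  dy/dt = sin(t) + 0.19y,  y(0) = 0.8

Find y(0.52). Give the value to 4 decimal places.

1.0178

Heun: k1 = f(t_n, y_n); k2 = f(t_n + h, y_n + h·k1); y_{n+1} = y_n + (h/2)·(k1 + k2).
t=0.000000, y=0.800000:
  k1 = f(0.000000, 0.800000) = 0.152000
  k2 = f(0.260000, 0.839520) = 0.416589
  y ← 0.800000 + (0.26/2)·(0.152000 + 0.416589) = 0.873917
t=0.260000, y=0.873917:
  k1 = f(0.260000, 0.873917) = 0.423125
  k2 = f(0.520000, 0.983929) = 0.683827
  y ← 0.873917 + (0.26/2)·(0.423125 + 0.683827) = 1.017820
y(0.52) ≈ 1.0178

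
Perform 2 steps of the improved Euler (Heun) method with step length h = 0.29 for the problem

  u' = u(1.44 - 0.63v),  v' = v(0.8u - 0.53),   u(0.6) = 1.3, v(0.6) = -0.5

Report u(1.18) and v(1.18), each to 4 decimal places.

Heun on (u,v): k1 = f(t_n, state_n); k2 = f(t_n + h, state_n + h·k1); state_{n+1} = state_n + (h/2)·(k1 + k2).
0.600000: (1.300000, -0.500000)
  k1 = (2.281500, -0.255000)
  predictor → (1.961635, -0.573950)
  k2 = (3.534059, -0.596511)
  → (2.143256, -0.623469)
0.890000: (2.143256, -0.623469)
  k1 = (3.928129, -0.738564)
  predictor → (3.282413, -0.837653)
  k2 = (6.458875, -1.755662)
  → (3.649372, -0.985132)
(u(1.18), v(1.18)) ≈ (3.6494, -0.9851)

3.6494, -0.9851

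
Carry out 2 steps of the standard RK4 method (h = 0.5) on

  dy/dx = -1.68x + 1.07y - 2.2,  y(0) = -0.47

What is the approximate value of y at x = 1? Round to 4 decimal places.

RK4: k1 = f(x_n, y_n); k2 = f(x_n + h/2, y_n + (h/2)·k1); k3 = f(x_n + h/2, y_n + (h/2)·k2); k4 = f(x_n + h, y_n + h·k3); y_{n+1} = y_n + (h/6)·(k1 + 2k2 + 2k3 + k4).
x=0.000000, y=-0.470000:
  k1 = f(0.000000, -0.470000) = -2.702900
  k2 = f(0.250000, -1.145725) = -3.845926
  k3 = f(0.250000, -1.431481) = -4.151685
  k4 = f(0.500000, -2.545843) = -5.764052
  y ← -0.470000 + (0.5/6)·(k1 + 2k2 + 2k3 + k4) = -2.508514
x=0.500000, y=-2.508514:
  k1 = f(0.500000, -2.508514) = -5.724110
  k2 = f(0.750000, -3.939542) = -7.675310
  k3 = f(0.750000, -4.427342) = -8.197256
  k4 = f(1.000000, -6.607142) = -10.949642
  y ← -2.508514 + (0.5/6)·(k1 + 2k2 + 2k3 + k4) = -6.543421
y(1) ≈ -6.5434

-6.5434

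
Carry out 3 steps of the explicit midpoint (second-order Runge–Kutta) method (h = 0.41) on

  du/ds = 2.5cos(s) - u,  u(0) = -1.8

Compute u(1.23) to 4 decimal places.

Midpoint: k1 = f(s_n, u_n); k2 = f(s_n + h/2, u_n + (h/2)·k1); u_{n+1} = u_n + h·k2.
s=0.000000, u=-1.800000:
  k1 = f(0.000000, -1.800000) = 4.300000
  k2 = f(0.205000, -0.918500) = 3.366152
  u ← -1.800000 + 0.41·3.366152 = -0.419877
s=0.410000, u=-0.419877:
  k1 = f(0.410000, -0.419877) = 2.712680
  k2 = f(0.615000, 0.136222) = 1.905712
  u ← -0.419877 + 0.41·1.905712 = 0.361464
s=0.820000, u=0.361464:
  k1 = f(0.820000, 0.361464) = 1.344089
  k2 = f(1.025000, 0.637003) = 0.660745
  u ← 0.361464 + 0.41·0.660745 = 0.632370
u(1.23) ≈ 0.6324

0.6324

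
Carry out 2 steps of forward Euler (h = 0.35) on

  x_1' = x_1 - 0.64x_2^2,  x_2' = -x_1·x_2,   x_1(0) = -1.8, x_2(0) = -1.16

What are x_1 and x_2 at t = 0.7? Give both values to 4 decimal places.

-4.4882, -3.6984

Euler on (x_1,x_2): x_1_{n+1} = x_1_n + h·x_1', x_2_{n+1} = x_2_n + h·x_2'.
0.000000: (-1.800000, -1.160000); f=(-2.661184, -2.088000) → (-2.731414, -1.890800)
0.350000: (-2.731414, -1.890800); f=(-5.019494, -5.164558) → (-4.488237, -3.698395)
(x_1(0.7), x_2(0.7)) ≈ (-4.4882, -3.6984)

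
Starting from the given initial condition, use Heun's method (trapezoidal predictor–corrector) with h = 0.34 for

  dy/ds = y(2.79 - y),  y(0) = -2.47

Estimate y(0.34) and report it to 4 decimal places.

-16.0094

Heun: k1 = f(s_n, y_n); k2 = f(s_n + h, y_n + h·k1); y_{n+1} = y_n + (h/2)·(k1 + k2).
s=0.000000, y=-2.470000:
  k1 = f(0.000000, -2.470000) = -12.992200
  k2 = f(0.340000, -6.887348) = -66.651263
  y ← -2.470000 + (0.34/2)·(-12.992200 + (-66.651263)) = -16.009389
y(0.34) ≈ -16.0094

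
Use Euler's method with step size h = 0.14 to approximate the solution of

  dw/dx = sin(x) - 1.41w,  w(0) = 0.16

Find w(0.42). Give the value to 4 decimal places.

0.1371

Euler: w_{n+1} = w_n + h·f(x_n, w_n).
x=0.000000, w=0.160000: f=-0.225600 → w ← 0.160000 + 0.14·(-0.225600) = 0.128416
x=0.140000, w=0.128416: f=-0.041523 → w ← 0.128416 + 0.14·(-0.041523) = 0.122603
x=0.280000, w=0.122603: f=0.103486 → w ← 0.122603 + 0.14·0.103486 = 0.137091
w(0.42) ≈ 0.1371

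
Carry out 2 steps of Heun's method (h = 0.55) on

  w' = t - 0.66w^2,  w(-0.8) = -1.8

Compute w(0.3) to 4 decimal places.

-40.9540

Heun: k1 = f(t_n, w_n); k2 = f(t_n + h, w_n + h·k1); w_{n+1} = w_n + (h/2)·(k1 + k2).
t=-0.800000, w=-1.800000:
  k1 = f(-0.800000, -1.800000) = -2.938400
  k2 = f(-0.250000, -3.416120) = -7.952118
  w ← -1.800000 + (0.55/2)·(-2.938400 + (-7.952118)) = -4.794892
t=-0.250000, w=-4.794892:
  k1 = f(-0.250000, -4.794892) = -15.424056
  k2 = f(0.300000, -13.278123) = -116.063647
  w ← -4.794892 + (0.55/2)·(-15.424056 + (-116.063647)) = -40.954011
w(0.3) ≈ -40.9540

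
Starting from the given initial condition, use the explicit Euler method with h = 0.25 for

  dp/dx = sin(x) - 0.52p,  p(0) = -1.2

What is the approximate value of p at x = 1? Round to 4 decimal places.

Euler: p_{n+1} = p_n + h·f(x_n, p_n).
x=0.000000, p=-1.200000: f=0.624000 → p ← -1.200000 + 0.25·0.624000 = -1.044000
x=0.250000, p=-1.044000: f=0.790284 → p ← -1.044000 + 0.25·0.790284 = -0.846429
x=0.500000, p=-0.846429: f=0.919569 → p ← -0.846429 + 0.25·0.919569 = -0.616537
x=0.750000, p=-0.616537: f=1.002238 → p ← -0.616537 + 0.25·1.002238 = -0.365977
p(1) ≈ -0.3660

-0.3660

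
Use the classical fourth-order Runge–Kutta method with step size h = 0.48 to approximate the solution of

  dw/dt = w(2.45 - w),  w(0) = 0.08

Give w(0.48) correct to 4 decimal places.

0.2404

RK4: k1 = f(t_n, w_n); k2 = f(t_n + h/2, w_n + (h/2)·k1); k3 = f(t_n + h/2, w_n + (h/2)·k2); k4 = f(t_n + h, w_n + h·k3); w_{n+1} = w_n + (h/6)·(k1 + 2k2 + 2k3 + k4).
t=0.000000, w=0.080000:
  k1 = f(0.000000, 0.080000) = 0.189600
  k2 = f(0.240000, 0.125504) = 0.291734
  k3 = f(0.240000, 0.150016) = 0.345035
  k4 = f(0.480000, 0.245617) = 0.541433
  w ← 0.080000 + (0.48/6)·(k1 + 2k2 + 2k3 + k4) = 0.240366
w(0.48) ≈ 0.2404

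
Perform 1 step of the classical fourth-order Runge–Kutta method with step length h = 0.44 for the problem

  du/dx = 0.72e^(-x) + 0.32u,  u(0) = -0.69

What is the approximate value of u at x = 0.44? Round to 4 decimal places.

-0.5177

RK4: k1 = f(x_n, u_n); k2 = f(x_n + h/2, u_n + (h/2)·k1); k3 = f(x_n + h/2, u_n + (h/2)·k2); k4 = f(x_n + h, u_n + h·k3); u_{n+1} = u_n + (h/6)·(k1 + 2k2 + 2k3 + k4).
x=0.000000, u=-0.690000:
  k1 = f(0.000000, -0.690000) = 0.499200
  k2 = f(0.220000, -0.580176) = 0.392157
  k3 = f(0.220000, -0.603725) = 0.384621
  k4 = f(0.440000, -0.520767) = 0.297061
  u ← -0.690000 + (0.44/6)·(k1 + 2k2 + 2k3 + k4) = -0.517680
u(0.44) ≈ -0.5177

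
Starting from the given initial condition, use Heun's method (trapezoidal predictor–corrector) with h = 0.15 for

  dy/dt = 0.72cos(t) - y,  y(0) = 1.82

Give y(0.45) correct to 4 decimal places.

1.4123

Heun: k1 = f(t_n, y_n); k2 = f(t_n + h, y_n + h·k1); y_{n+1} = y_n + (h/2)·(k1 + k2).
t=0.000000, y=1.820000:
  k1 = f(0.000000, 1.820000) = -1.100000
  k2 = f(0.150000, 1.655000) = -0.943085
  y ← 1.820000 + (0.15/2)·(-1.100000 + (-0.943085)) = 1.666769
t=0.150000, y=1.666769:
  k1 = f(0.150000, 1.666769) = -0.954853
  k2 = f(0.300000, 1.523541) = -0.835698
  y ← 1.666769 + (0.15/2)·(-0.954853 + (-0.835698)) = 1.532477
t=0.300000, y=1.532477:
  k1 = f(0.300000, 1.532477) = -0.844635
  k2 = f(0.450000, 1.405782) = -0.757460
  y ← 1.532477 + (0.15/2)·(-0.844635 + (-0.757460)) = 1.412320
y(0.45) ≈ 1.4123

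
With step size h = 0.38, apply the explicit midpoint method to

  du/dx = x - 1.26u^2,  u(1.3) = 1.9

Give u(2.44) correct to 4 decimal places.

1.5117

Midpoint: k1 = f(x_n, u_n); k2 = f(x_n + h/2, u_n + (h/2)·k1); u_{n+1} = u_n + h·k2.
x=1.300000, u=1.900000:
  k1 = f(1.300000, 1.900000) = -3.248600
  k2 = f(1.490000, 1.282766) = -0.583316
  u ← 1.900000 + 0.38·(-0.583316) = 1.678340
x=1.680000, u=1.678340:
  k1 = f(1.680000, 1.678340) = -1.869200
  k2 = f(1.870000, 1.323192) = -0.336055
  u ← 1.678340 + 0.38·(-0.336055) = 1.550639
x=2.060000, u=1.550639:
  k1 = f(2.060000, 1.550639) = -0.969647
  k2 = f(2.250000, 1.366406) = -0.102503
  u ← 1.550639 + 0.38·(-0.102503) = 1.511688
u(2.44) ≈ 1.5117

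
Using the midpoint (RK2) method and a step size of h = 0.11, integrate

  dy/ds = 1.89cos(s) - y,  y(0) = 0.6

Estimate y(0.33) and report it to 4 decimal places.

0.9517

Midpoint: k1 = f(s_n, y_n); k2 = f(s_n + h/2, y_n + (h/2)·k1); y_{n+1} = y_n + h·k2.
s=0.000000, y=0.600000:
  k1 = f(0.000000, 0.600000) = 1.290000
  k2 = f(0.055000, 0.670950) = 1.216192
  y ← 0.600000 + 0.11·1.216192 = 0.733781
s=0.110000, y=0.733781:
  k1 = f(0.110000, 0.733781) = 1.144796
  k2 = f(0.165000, 0.796745) = 1.067586
  y ← 0.733781 + 0.11·1.067586 = 0.851216
s=0.220000, y=0.851216:
  k1 = f(0.220000, 0.851216) = 0.993231
  k2 = f(0.275000, 0.905843) = 0.913140
  y ← 0.851216 + 0.11·0.913140 = 0.951661
y(0.33) ≈ 0.9517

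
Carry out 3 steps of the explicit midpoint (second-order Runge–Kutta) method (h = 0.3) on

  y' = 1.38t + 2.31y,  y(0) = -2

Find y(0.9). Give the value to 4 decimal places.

Midpoint: k1 = f(t_n, y_n); k2 = f(t_n + h/2, y_n + (h/2)·k1); y_{n+1} = y_n + h·k2.
t=0.000000, y=-2.000000:
  k1 = f(0.000000, -2.000000) = -4.620000
  k2 = f(0.150000, -2.693000) = -6.013830
  y ← -2.000000 + 0.3·(-6.013830) = -3.804149
t=0.300000, y=-3.804149:
  k1 = f(0.300000, -3.804149) = -8.373584
  k2 = f(0.450000, -5.060187) = -11.068031
  y ← -3.804149 + 0.3·(-11.068031) = -7.124558
t=0.600000, y=-7.124558:
  k1 = f(0.600000, -7.124558) = -15.629730
  k2 = f(0.750000, -9.469018) = -20.838431
  y ← -7.124558 + 0.3·(-20.838431) = -13.376088
y(0.9) ≈ -13.3761

-13.3761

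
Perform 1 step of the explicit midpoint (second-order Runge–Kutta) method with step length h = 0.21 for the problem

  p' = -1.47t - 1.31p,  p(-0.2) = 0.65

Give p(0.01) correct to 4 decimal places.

0.5166

Midpoint: k1 = f(t_n, p_n); k2 = f(t_n + h/2, p_n + (h/2)·k1); p_{n+1} = p_n + h·k2.
t=-0.200000, p=0.650000:
  k1 = f(-0.200000, 0.650000) = -0.557500
  k2 = f(-0.095000, 0.591463) = -0.635166
  p ← 0.650000 + 0.21·(-0.635166) = 0.516615
p(0.01) ≈ 0.5166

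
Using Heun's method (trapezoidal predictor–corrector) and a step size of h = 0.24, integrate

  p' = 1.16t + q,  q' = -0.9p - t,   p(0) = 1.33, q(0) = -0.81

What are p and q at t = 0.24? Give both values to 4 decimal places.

1.1345, -1.1051

Heun on (p,q): k1 = f(t_n, state_n); k2 = f(t_n + h, state_n + h·k1); state_{n+1} = state_n + (h/2)·(k1 + k2).
0.000000: (1.330000, -0.810000)
  k1 = (-0.810000, -1.197000)
  predictor → (1.135600, -1.097280)
  k2 = (-0.818880, -1.262040)
  → (1.134534, -1.105085)
(p(0.24), q(0.24)) ≈ (1.1345, -1.1051)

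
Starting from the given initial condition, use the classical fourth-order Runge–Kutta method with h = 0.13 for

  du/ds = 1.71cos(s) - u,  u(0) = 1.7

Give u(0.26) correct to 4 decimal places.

RK4: k1 = f(s_n, u_n); k2 = f(s_n + h/2, u_n + (h/2)·k1); k3 = f(s_n + h/2, u_n + (h/2)·k2); k4 = f(s_n + h, u_n + h·k3); u_{n+1} = u_n + (h/6)·(k1 + 2k2 + 2k3 + k4).
s=0.000000, u=1.700000:
  k1 = f(0.000000, 1.700000) = 0.010000
  k2 = f(0.065000, 1.700650) = 0.005739
  k3 = f(0.065000, 1.700373) = 0.006016
  k4 = f(0.130000, 1.700782) = -0.005211
  u ← 1.700000 + (0.13/6)·(k1 + 2k2 + 2k3 + k4) = 1.700613
s=0.130000, u=1.700613:
  k1 = f(0.130000, 1.700613) = -0.005042
  k2 = f(0.195000, 1.700285) = -0.022694
  k3 = f(0.195000, 1.699138) = -0.021547
  k4 = f(0.260000, 1.697812) = -0.045285
  u ← 1.700613 + (0.13/6)·(k1 + 2k2 + 2k3 + k4) = 1.697606
u(0.26) ≈ 1.6976

1.6976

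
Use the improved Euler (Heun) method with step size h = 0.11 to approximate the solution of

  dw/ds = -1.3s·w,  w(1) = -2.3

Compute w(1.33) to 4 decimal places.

Heun: k1 = f(s_n, w_n); k2 = f(s_n + h, w_n + h·k1); w_{n+1} = w_n + (h/2)·(k1 + k2).
s=1.000000, w=-2.300000:
  k1 = f(1.000000, -2.300000) = 2.990000
  k2 = f(1.110000, -1.971100) = 2.844297
  w ← -2.300000 + (0.11/2)·(2.990000 + 2.844297) = -1.979114
s=1.110000, w=-1.979114:
  k1 = f(1.110000, -1.979114) = 2.855861
  k2 = f(1.220000, -1.664969) = 2.640641
  w ← -1.979114 + (0.11/2)·(2.855861 + 2.640641) = -1.676806
s=1.220000, w=-1.676806:
  k1 = f(1.220000, -1.676806) = 2.659414
  k2 = f(1.330000, -1.384270) = 2.393404
  w ← -1.676806 + (0.11/2)·(2.659414 + 2.393404) = -1.398901
w(1.33) ≈ -1.3989

-1.3989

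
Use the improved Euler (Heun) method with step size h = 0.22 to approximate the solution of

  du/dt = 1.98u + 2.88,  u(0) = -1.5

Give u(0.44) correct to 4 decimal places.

-1.5610

Heun: k1 = f(t_n, u_n); k2 = f(t_n + h, u_n + h·k1); u_{n+1} = u_n + (h/2)·(k1 + k2).
t=0.000000, u=-1.500000:
  k1 = f(0.000000, -1.500000) = -0.090000
  k2 = f(0.220000, -1.519800) = -0.129204
  u ← -1.500000 + (0.22/2)·(-0.090000 + (-0.129204)) = -1.524112
t=0.220000, u=-1.524112:
  k1 = f(0.220000, -1.524112) = -0.137743
  k2 = f(0.440000, -1.554416) = -0.197743
  u ← -1.524112 + (0.22/2)·(-0.137743 + (-0.197743)) = -1.561016
u(0.44) ≈ -1.5610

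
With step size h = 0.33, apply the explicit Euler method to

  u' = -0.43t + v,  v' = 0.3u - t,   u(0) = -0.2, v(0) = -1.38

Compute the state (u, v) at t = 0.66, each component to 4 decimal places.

-1.1642, -1.5736

Euler on (u,v): u_{n+1} = u_n + h·u', v_{n+1} = v_n + h·v'.
0.000000: (-0.200000, -1.380000); f=(-1.380000, -0.060000) → (-0.655400, -1.399800)
0.330000: (-0.655400, -1.399800); f=(-1.541700, -0.526620) → (-1.164161, -1.573585)
(u(0.66), v(0.66)) ≈ (-1.1642, -1.5736)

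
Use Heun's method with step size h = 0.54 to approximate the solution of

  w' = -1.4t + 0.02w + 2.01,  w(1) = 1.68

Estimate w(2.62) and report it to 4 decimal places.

Heun: k1 = f(t_n, w_n); k2 = f(t_n + h, w_n + h·k1); w_{n+1} = w_n + (h/2)·(k1 + k2).
t=1.000000, w=1.680000:
  k1 = f(1.000000, 1.680000) = 0.643600
  k2 = f(1.540000, 2.027544) = -0.105449
  w ← 1.680000 + (0.54/2)·(0.643600 + (-0.105449)) = 1.825301
t=1.540000, w=1.825301:
  k1 = f(1.540000, 1.825301) = -0.109494
  k2 = f(2.080000, 1.766174) = -0.866677
  w ← 1.825301 + (0.54/2)·(-0.109494 + (-0.866677)) = 1.561735
t=2.080000, w=1.561735:
  k1 = f(2.080000, 1.561735) = -0.870765
  k2 = f(2.620000, 1.091521) = -1.636170
  w ← 1.561735 + (0.54/2)·(-0.870765 + (-1.636170)) = 0.884862
w(2.62) ≈ 0.8849

0.8849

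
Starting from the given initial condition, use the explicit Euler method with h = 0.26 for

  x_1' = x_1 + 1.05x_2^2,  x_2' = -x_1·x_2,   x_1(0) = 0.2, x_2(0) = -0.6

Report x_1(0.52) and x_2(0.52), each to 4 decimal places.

0.5297, -0.5170

Euler on (x_1,x_2): x_1_{n+1} = x_1_n + h·x_1', x_2_{n+1} = x_2_n + h·x_2'.
0.000000: (0.200000, -0.600000); f=(0.578000, 0.120000) → (0.350280, -0.568800)
0.260000: (0.350280, -0.568800); f=(0.689990, 0.199239) → (0.529677, -0.516998)
(x_1(0.52), x_2(0.52)) ≈ (0.5297, -0.5170)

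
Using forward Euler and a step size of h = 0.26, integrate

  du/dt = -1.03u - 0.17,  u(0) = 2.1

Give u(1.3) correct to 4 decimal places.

Euler: u_{n+1} = u_n + h·f(t_n, u_n).
t=0.000000, u=2.100000: f=-2.333000 → u ← 2.100000 + 0.26·(-2.333000) = 1.493420
t=0.260000, u=1.493420: f=-1.708223 → u ← 1.493420 + 0.26·(-1.708223) = 1.049282
t=0.520000, u=1.049282: f=-1.250761 → u ← 1.049282 + 0.26·(-1.250761) = 0.724084
t=0.780000, u=0.724084: f=-0.915807 → u ← 0.724084 + 0.26·(-0.915807) = 0.485975
t=1.040000, u=0.485975: f=-0.670554 → u ← 0.485975 + 0.26·(-0.670554) = 0.311631
u(1.3) ≈ 0.3116

0.3116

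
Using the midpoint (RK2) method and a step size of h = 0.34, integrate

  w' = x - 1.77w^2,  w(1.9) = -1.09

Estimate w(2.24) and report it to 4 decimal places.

-1.1472

Midpoint: k1 = f(x_n, w_n); k2 = f(x_n + h/2, w_n + (h/2)·k1); w_{n+1} = w_n + h·k2.
x=1.900000, w=-1.090000:
  k1 = f(1.900000, -1.090000) = -0.202937
  k2 = f(2.070000, -1.124499) = -0.168163
  w ← -1.090000 + 0.34·(-0.168163) = -1.147175
w(2.24) ≈ -1.1472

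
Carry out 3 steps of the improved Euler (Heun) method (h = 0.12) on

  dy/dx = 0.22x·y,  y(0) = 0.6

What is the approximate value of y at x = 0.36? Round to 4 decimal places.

0.6086

Heun: k1 = f(x_n, y_n); k2 = f(x_n + h, y_n + h·k1); y_{n+1} = y_n + (h/2)·(k1 + k2).
x=0.000000, y=0.600000:
  k1 = f(0.000000, 0.600000) = 0.000000
  k2 = f(0.120000, 0.600000) = 0.015840
  y ← 0.600000 + (0.12/2)·(0.000000 + 0.015840) = 0.600950
x=0.120000, y=0.600950:
  k1 = f(0.120000, 0.600950) = 0.015865
  k2 = f(0.240000, 0.602854) = 0.031831
  y ← 0.600950 + (0.12/2)·(0.015865 + 0.031831) = 0.603812
x=0.240000, y=0.603812:
  k1 = f(0.240000, 0.603812) = 0.031881
  k2 = f(0.360000, 0.607638) = 0.048125
  y ← 0.603812 + (0.12/2)·(0.031881 + 0.048125) = 0.608613
y(0.36) ≈ 0.6086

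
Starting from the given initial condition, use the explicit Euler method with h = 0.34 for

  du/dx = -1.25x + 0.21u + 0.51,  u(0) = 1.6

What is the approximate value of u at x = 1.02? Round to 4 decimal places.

2.0822

Euler: u_{n+1} = u_n + h·f(x_n, u_n).
x=0.000000, u=1.600000: f=0.846000 → u ← 1.600000 + 0.34·0.846000 = 1.887640
x=0.340000, u=1.887640: f=0.481404 → u ← 1.887640 + 0.34·0.481404 = 2.051317
x=0.680000, u=2.051317: f=0.090777 → u ← 2.051317 + 0.34·0.090777 = 2.082182
u(1.02) ≈ 2.0822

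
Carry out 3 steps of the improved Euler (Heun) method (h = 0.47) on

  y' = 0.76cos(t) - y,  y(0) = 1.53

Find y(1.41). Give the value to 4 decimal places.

Heun: k1 = f(t_n, y_n); k2 = f(t_n + h, y_n + h·k1); y_{n+1} = y_n + (h/2)·(k1 + k2).
t=0.000000, y=1.530000:
  k1 = f(0.000000, 1.530000) = -0.770000
  k2 = f(0.470000, 1.168100) = -0.490508
  y ← 1.530000 + (0.47/2)·(-0.770000 + (-0.490508)) = 1.233781
t=0.470000, y=1.233781:
  k1 = f(0.470000, 1.233781) = -0.556189
  k2 = f(0.940000, 0.972372) = -0.524133
  y ← 1.233781 + (0.47/2)·(-0.556189 + (-0.524133)) = 0.979905
t=0.940000, y=0.979905:
  k1 = f(0.940000, 0.979905) = -0.531666
  k2 = f(1.410000, 0.730022) = -0.608343
  y ← 0.979905 + (0.47/2)·(-0.531666 + (-0.608343)) = 0.712003
y(1.41) ≈ 0.7120

0.7120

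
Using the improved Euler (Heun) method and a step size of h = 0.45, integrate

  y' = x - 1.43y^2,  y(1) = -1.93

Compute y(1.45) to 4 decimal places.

-7.4134

Heun: k1 = f(x_n, y_n); k2 = f(x_n + h, y_n + h·k1); y_{n+1} = y_n + (h/2)·(k1 + k2).
x=1.000000, y=-1.930000:
  k1 = f(1.000000, -1.930000) = -4.326607
  k2 = f(1.450000, -3.876973) = -20.044217
  y ← -1.930000 + (0.45/2)·(-4.326607 + (-20.044217)) = -7.413435
y(1.45) ≈ -7.4134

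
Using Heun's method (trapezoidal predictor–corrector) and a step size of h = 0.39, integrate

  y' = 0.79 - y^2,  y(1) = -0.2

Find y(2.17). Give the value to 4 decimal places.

0.5775

Heun: k1 = f(s_n, y_n); k2 = f(s_n + h, y_n + h·k1); y_{n+1} = y_n + (h/2)·(k1 + k2).
s=1.000000, y=-0.200000:
  k1 = f(1.000000, -0.200000) = 0.750000
  k2 = f(1.390000, 0.092500) = 0.781444
  y ← -0.200000 + (0.39/2)·(0.750000 + 0.781444) = 0.098632
s=1.390000, y=0.098632:
  k1 = f(1.390000, 0.098632) = 0.780272
  k2 = f(1.780000, 0.402938) = 0.627641
  y ← 0.098632 + (0.39/2)·(0.780272 + 0.627641) = 0.373175
s=1.780000, y=0.373175:
  k1 = f(1.780000, 0.373175) = 0.650741
  k2 = f(2.170000, 0.626963) = 0.396917
  y ← 0.373175 + (0.39/2)·(0.650741 + 0.396917) = 0.577468
y(2.17) ≈ 0.5775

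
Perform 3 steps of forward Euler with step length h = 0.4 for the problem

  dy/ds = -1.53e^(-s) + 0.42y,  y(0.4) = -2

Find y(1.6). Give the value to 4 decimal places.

-4.2520

Euler: y_{n+1} = y_n + h·f(s_n, y_n).
s=0.400000, y=-2.000000: f=-1.865590 → y ← -2.000000 + 0.4·(-1.865590) = -2.746236
s=0.800000, y=-2.746236: f=-1.840892 → y ← -2.746236 + 0.4·(-1.840892) = -3.482593
s=1.200000, y=-3.482593: f=-1.923516 → y ← -3.482593 + 0.4·(-1.923516) = -4.251999
y(1.6) ≈ -4.2520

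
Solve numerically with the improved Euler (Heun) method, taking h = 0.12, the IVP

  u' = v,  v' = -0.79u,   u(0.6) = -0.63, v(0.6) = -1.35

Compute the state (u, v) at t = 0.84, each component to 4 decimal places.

Heun on (u,v): k1 = f(t_n, state_n); k2 = f(t_n + h, state_n + h·k1); state_{n+1} = state_n + (h/2)·(k1 + k2).
0.600000: (-0.630000, -1.350000)
  k1 = (-1.350000, 0.497700)
  predictor → (-0.792000, -1.290276)
  k2 = (-1.290276, 0.625680)
  → (-0.788417, -1.282597)
0.720000: (-0.788417, -1.282597)
  k1 = (-1.282597, 0.622849)
  predictor → (-0.942328, -1.207855)
  k2 = (-1.207855, 0.744439)
  → (-0.937844, -1.200560)
(u(0.84), v(0.84)) ≈ (-0.9378, -1.2006)

-0.9378, -1.2006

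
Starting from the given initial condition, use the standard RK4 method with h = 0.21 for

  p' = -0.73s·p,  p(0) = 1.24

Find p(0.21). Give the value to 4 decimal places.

RK4: k1 = f(s_n, p_n); k2 = f(s_n + h/2, p_n + (h/2)·k1); k3 = f(s_n + h/2, p_n + (h/2)·k2); k4 = f(s_n + h, p_n + h·k3); p_{n+1} = p_n + (h/6)·(k1 + 2k2 + 2k3 + k4).
s=0.000000, p=1.240000:
  k1 = f(0.000000, 1.240000) = 0.000000
  k2 = f(0.105000, 1.240000) = -0.095046
  k3 = f(0.105000, 1.230020) = -0.094281
  k4 = f(0.210000, 1.220201) = -0.187057
  p ← 1.240000 + (0.21/6)·(k1 + 2k2 + 2k3 + k4) = 1.220200
p(0.21) ≈ 1.2202

1.2202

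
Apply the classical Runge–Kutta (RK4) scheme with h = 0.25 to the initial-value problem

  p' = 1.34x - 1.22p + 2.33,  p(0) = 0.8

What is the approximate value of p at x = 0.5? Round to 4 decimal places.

RK4: k1 = f(x_n, p_n); k2 = f(x_n + h/2, p_n + (h/2)·k1); k3 = f(x_n + h/2, p_n + (h/2)·k2); k4 = f(x_n + h, p_n + h·k3); p_{n+1} = p_n + (h/6)·(k1 + 2k2 + 2k3 + k4).
x=0.000000, p=0.800000:
  k1 = f(0.000000, 0.800000) = 1.354000
  k2 = f(0.125000, 0.969250) = 1.315015
  k3 = f(0.125000, 0.964377) = 1.320960
  k4 = f(0.250000, 1.130240) = 1.286107
  p ← 0.800000 + (0.25/6)·(k1 + 2k2 + 2k3 + k4) = 1.129669
x=0.250000, p=1.129669:
  k1 = f(0.250000, 1.129669) = 1.286804
  k2 = f(0.375000, 1.290520) = 1.258066
  k3 = f(0.375000, 1.286927) = 1.262449
  k4 = f(0.500000, 1.445281) = 1.236757
  p ← 1.129669 + (0.25/6)·(k1 + 2k2 + 2k3 + k4) = 1.444860
p(0.5) ≈ 1.4449

1.4449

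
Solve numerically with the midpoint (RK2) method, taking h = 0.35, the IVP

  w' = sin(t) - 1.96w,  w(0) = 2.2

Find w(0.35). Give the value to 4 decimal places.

Midpoint: k1 = f(t_n, w_n); k2 = f(t_n + h/2, w_n + (h/2)·k1); w_{n+1} = w_n + h·k2.
t=0.000000, w=2.200000:
  k1 = f(0.000000, 2.200000) = -4.312000
  k2 = f(0.175000, 1.445400) = -2.658876
  w ← 2.200000 + 0.35·(-2.658876) = 1.269393
w(0.35) ≈ 1.2694

1.2694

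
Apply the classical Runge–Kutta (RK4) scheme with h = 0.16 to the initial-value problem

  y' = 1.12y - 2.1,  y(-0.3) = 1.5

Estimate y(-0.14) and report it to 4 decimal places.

1.4264

RK4: k1 = f(t_n, y_n); k2 = f(t_n + h/2, y_n + (h/2)·k1); k3 = f(t_n + h/2, y_n + (h/2)·k2); k4 = f(t_n + h, y_n + h·k3); y_{n+1} = y_n + (h/6)·(k1 + 2k2 + 2k3 + k4).
t=-0.300000, y=1.500000:
  k1 = f(-0.300000, 1.500000) = -0.420000
  k2 = f(-0.220000, 1.466400) = -0.457632
  k3 = f(-0.220000, 1.463389) = -0.461004
  k4 = f(-0.140000, 1.426239) = -0.502612
  y ← 1.500000 + (0.16/6)·(k1 + 2k2 + 2k3 + k4) = 1.426403
y(-0.14) ≈ 1.4264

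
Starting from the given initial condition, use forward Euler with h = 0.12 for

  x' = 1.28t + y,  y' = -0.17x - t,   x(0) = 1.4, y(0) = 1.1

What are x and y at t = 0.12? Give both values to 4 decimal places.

1.5320, 1.0714

Euler on (x,y): x_{n+1} = x_n + h·x', y_{n+1} = y_n + h·y'.
0.000000: (1.400000, 1.100000); f=(1.100000, -0.238000) → (1.532000, 1.071440)
(x(0.12), y(0.12)) ≈ (1.5320, 1.0714)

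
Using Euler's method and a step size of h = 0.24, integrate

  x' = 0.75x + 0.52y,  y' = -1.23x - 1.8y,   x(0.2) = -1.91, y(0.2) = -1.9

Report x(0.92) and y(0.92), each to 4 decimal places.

-3.4890, 1.1381

Euler on (x,y): x_{n+1} = x_n + h·x', y_{n+1} = y_n + h·y'.
0.200000: (-1.910000, -1.900000); f=(-2.420500, 5.769300) → (-2.490920, -0.515368)
0.440000: (-2.490920, -0.515368); f=(-2.136181, 3.991494) → (-3.003604, 0.442591)
0.680000: (-3.003604, 0.442591); f=(-2.022556, 2.897769) → (-3.489017, 1.138055)
(x(0.92), y(0.92)) ≈ (-3.4890, 1.1381)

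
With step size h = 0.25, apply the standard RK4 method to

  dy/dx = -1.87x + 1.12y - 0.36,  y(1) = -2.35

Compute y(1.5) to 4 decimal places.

RK4: k1 = f(x_n, y_n); k2 = f(x_n + h/2, y_n + (h/2)·k1); k3 = f(x_n + h/2, y_n + (h/2)·k2); k4 = f(x_n + h, y_n + h·k3); y_{n+1} = y_n + (h/6)·(k1 + 2k2 + 2k3 + k4).
x=1.000000, y=-2.350000:
  k1 = f(1.000000, -2.350000) = -4.862000
  k2 = f(1.125000, -2.957750) = -5.776430
  k3 = f(1.125000, -3.072054) = -5.904450
  k4 = f(1.250000, -3.826113) = -6.982746
  y ← -2.350000 + (0.25/6)·(k1 + 2k2 + 2k3 + k4) = -3.816938
x=1.250000, y=-3.816938:
  k1 = f(1.250000, -3.816938) = -6.972470
  k2 = f(1.375000, -4.688497) = -8.182366
  k3 = f(1.375000, -4.839734) = -8.351752
  k4 = f(1.500000, -5.904876) = -9.778461
  y ← -3.816938 + (0.25/6)·(k1 + 2k2 + 2k3 + k4) = -5.892736
y(1.5) ≈ -5.8927

-5.8927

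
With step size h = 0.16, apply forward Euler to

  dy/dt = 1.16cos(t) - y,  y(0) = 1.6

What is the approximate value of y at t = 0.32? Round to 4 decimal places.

Euler: y_{n+1} = y_n + h·f(t_n, y_n).
t=0.000000, y=1.600000: f=-0.440000 → y ← 1.600000 + 0.16·(-0.440000) = 1.529600
t=0.160000, y=1.529600: f=-0.384416 → y ← 1.529600 + 0.16·(-0.384416) = 1.468093
y(0.32) ≈ 1.4681

1.4681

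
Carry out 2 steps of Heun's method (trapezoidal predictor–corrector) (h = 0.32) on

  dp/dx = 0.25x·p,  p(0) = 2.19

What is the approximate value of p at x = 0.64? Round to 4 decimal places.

Heun: k1 = f(x_n, p_n); k2 = f(x_n + h, p_n + h·k1); p_{n+1} = p_n + (h/2)·(k1 + k2).
x=0.000000, p=2.190000:
  k1 = f(0.000000, 2.190000) = 0.000000
  k2 = f(0.320000, 2.190000) = 0.175200
  p ← 2.190000 + (0.32/2)·(0.000000 + 0.175200) = 2.218032
x=0.320000, p=2.218032:
  k1 = f(0.320000, 2.218032) = 0.177443
  k2 = f(0.640000, 2.274814) = 0.363970
  p ← 2.218032 + (0.32/2)·(0.177443 + 0.363970) = 2.304658
p(0.64) ≈ 2.3047

2.3047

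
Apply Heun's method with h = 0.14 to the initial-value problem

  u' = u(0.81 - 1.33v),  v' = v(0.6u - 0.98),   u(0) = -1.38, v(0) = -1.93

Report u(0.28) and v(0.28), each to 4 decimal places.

Heun on (u,v): k1 = f(t_n, state_n); k2 = f(t_n + h, state_n + h·k1); state_{n+1} = state_n + (h/2)·(k1 + k2).
0.000000: (-1.380000, -1.930000)
  k1 = (-4.660122, 3.489440)
  predictor → (-2.032417, -1.441478)
  k2 = (-5.542739, 3.170460)
  → (-2.094200, -1.463807)
0.140000: (-2.094200, -1.463807)
  k1 = (-5.773424, 3.273834)
  predictor → (-2.902480, -1.005470)
  k2 = (-6.232423, 2.736375)
  → (-2.934610, -1.043092)
(u(0.28), v(0.28)) ≈ (-2.9346, -1.0431)

-2.9346, -1.0431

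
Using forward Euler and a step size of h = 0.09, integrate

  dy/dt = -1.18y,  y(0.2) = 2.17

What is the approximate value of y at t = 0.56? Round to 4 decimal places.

1.3849

Euler: y_{n+1} = y_n + h·f(t_n, y_n).
t=0.200000, y=2.170000: f=-2.560600 → y ← 2.170000 + 0.09·(-2.560600) = 1.939546
t=0.290000, y=1.939546: f=-2.288664 → y ← 1.939546 + 0.09·(-2.288664) = 1.733566
t=0.380000, y=1.733566: f=-2.045608 → y ← 1.733566 + 0.09·(-2.045608) = 1.549461
t=0.470000, y=1.549461: f=-1.828365 → y ← 1.549461 + 0.09·(-1.828365) = 1.384909
y(0.56) ≈ 1.3849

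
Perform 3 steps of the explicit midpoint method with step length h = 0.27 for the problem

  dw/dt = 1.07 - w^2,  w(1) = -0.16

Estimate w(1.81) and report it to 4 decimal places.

Midpoint: k1 = f(t_n, w_n); k2 = f(t_n + h/2, w_n + (h/2)·k1); w_{n+1} = w_n + h·k2.
t=1.000000, w=-0.160000:
  k1 = f(1.000000, -0.160000) = 1.044400
  k2 = f(1.135000, -0.019006) = 1.069639
  w ← -0.160000 + 0.27·1.069639 = 0.128802
t=1.270000, w=0.128802:
  k1 = f(1.270000, 0.128802) = 1.053410
  k2 = f(1.405000, 0.271013) = 0.996552
  w ← 0.128802 + 0.27·0.996552 = 0.397872
t=1.540000, w=0.397872:
  k1 = f(1.540000, 0.397872) = 0.911698
  k2 = f(1.675000, 0.520951) = 0.798610
  w ← 0.397872 + 0.27·0.798610 = 0.613496
w(1.81) ≈ 0.6135

0.6135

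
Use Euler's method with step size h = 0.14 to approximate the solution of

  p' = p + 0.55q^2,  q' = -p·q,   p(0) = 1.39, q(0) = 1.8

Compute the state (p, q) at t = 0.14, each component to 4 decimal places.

Euler on (p,q): p_{n+1} = p_n + h·p', q_{n+1} = q_n + h·q'.
0.000000: (1.390000, 1.800000); f=(3.172000, -2.502000) → (1.834080, 1.449720)
(p(0.14), q(0.14)) ≈ (1.8341, 1.4497)

1.8341, 1.4497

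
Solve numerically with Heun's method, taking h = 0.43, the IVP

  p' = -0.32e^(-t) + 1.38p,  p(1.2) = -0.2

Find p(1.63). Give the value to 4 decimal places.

-0.4004

Heun: k1 = f(t_n, p_n); k2 = f(t_n + h, p_n + h·k1); p_{n+1} = p_n + (h/2)·(k1 + k2).
t=1.200000, p=-0.200000:
  k1 = f(1.200000, -0.200000) = -0.372382
  k2 = f(1.630000, -0.360124) = -0.559669
  p ← -0.200000 + (0.43/2)·(-0.372382 + (-0.559669)) = -0.400391
p(1.63) ≈ -0.4004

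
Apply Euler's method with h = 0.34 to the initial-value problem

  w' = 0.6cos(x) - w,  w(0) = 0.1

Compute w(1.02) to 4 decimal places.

0.4032

Euler: w_{n+1} = w_n + h·f(x_n, w_n).
x=0.000000, w=0.100000: f=0.500000 → w ← 0.100000 + 0.34·0.500000 = 0.270000
x=0.340000, w=0.270000: f=0.295653 → w ← 0.270000 + 0.34·0.295653 = 0.370522
x=0.680000, w=0.370522: f=0.096022 → w ← 0.370522 + 0.34·0.096022 = 0.403169
w(1.02) ≈ 0.4032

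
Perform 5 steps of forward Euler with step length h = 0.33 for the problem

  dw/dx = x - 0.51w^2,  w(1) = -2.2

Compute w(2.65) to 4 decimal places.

Euler: w_{n+1} = w_n + h·f(x_n, w_n).
x=1.000000, w=-2.200000: f=-1.468400 → w ← -2.200000 + 0.33·(-1.468400) = -2.684572
x=1.330000, w=-2.684572: f=-2.345533 → w ← -2.684572 + 0.33·(-2.345533) = -3.458598
x=1.660000, w=-3.458598: f=-4.440568 → w ← -3.458598 + 0.33·(-4.440568) = -4.923985
x=1.990000, w=-4.923985: f=-10.375272 → w ← -4.923985 + 0.33·(-10.375272) = -8.347825
x=2.320000, w=-8.347825: f=-33.219954 → w ← -8.347825 + 0.33·(-33.219954) = -19.310410
w(2.65) ≈ -19.3104

-19.3104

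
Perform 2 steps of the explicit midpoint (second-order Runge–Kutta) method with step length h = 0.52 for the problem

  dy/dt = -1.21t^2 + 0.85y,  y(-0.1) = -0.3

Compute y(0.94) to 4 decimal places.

Midpoint: k1 = f(t_n, y_n); k2 = f(t_n + h/2, y_n + (h/2)·k1); y_{n+1} = y_n + h·k2.
t=-0.100000, y=-0.300000:
  k1 = f(-0.100000, -0.300000) = -0.267100
  k2 = f(0.160000, -0.369446) = -0.345005
  y ← -0.300000 + 0.52·(-0.345005) = -0.479403
t=0.420000, y=-0.479403:
  k1 = f(0.420000, -0.479403) = -0.620936
  k2 = f(0.680000, -0.640846) = -1.104223
  y ← -0.479403 + 0.52·(-1.104223) = -1.053599
y(0.94) ≈ -1.0536

-1.0536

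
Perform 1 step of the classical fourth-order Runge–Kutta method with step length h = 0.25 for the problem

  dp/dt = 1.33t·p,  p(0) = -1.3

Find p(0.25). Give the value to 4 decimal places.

-1.3552

RK4: k1 = f(t_n, p_n); k2 = f(t_n + h/2, p_n + (h/2)·k1); k3 = f(t_n + h/2, p_n + (h/2)·k2); k4 = f(t_n + h, p_n + h·k3); p_{n+1} = p_n + (h/6)·(k1 + 2k2 + 2k3 + k4).
t=0.000000, p=-1.300000:
  k1 = f(0.000000, -1.300000) = 0.000000
  k2 = f(0.125000, -1.300000) = -0.216125
  k3 = f(0.125000, -1.327016) = -0.220616
  k4 = f(0.250000, -1.355154) = -0.450589
  p ← -1.300000 + (0.25/6)·(k1 + 2k2 + 2k3 + k4) = -1.355170
p(0.25) ≈ -1.3552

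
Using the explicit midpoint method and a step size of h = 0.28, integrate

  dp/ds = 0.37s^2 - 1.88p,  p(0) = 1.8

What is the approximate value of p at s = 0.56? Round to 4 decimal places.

0.6919

Midpoint: k1 = f(s_n, p_n); k2 = f(s_n + h/2, p_n + (h/2)·k1); p_{n+1} = p_n + h·k2.
s=0.000000, p=1.800000:
  k1 = f(0.000000, 1.800000) = -3.384000
  k2 = f(0.140000, 1.326240) = -2.486079
  p ← 1.800000 + 0.28·(-2.486079) = 1.103898
s=0.280000, p=1.103898:
  k1 = f(0.280000, 1.103898) = -2.046320
  k2 = f(0.420000, 0.817413) = -1.471469
  p ← 1.103898 + 0.28·(-1.471469) = 0.691887
p(0.56) ≈ 0.6919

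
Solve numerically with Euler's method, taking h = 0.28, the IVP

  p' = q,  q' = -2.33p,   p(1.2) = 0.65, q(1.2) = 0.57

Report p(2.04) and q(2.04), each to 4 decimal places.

Euler on (p,q): p_{n+1} = p_n + h·p', q_{n+1} = q_n + h·q'.
1.200000: (0.650000, 0.570000); f=(0.570000, -1.514500) → (0.809600, 0.145940)
1.480000: (0.809600, 0.145940); f=(0.145940, -1.886368) → (0.850463, -0.382243)
1.760000: (0.850463, -0.382243); f=(-0.382243, -1.981579) → (0.743435, -0.937085)
(p(2.04), q(2.04)) ≈ (0.7434, -0.9371)

0.7434, -0.9371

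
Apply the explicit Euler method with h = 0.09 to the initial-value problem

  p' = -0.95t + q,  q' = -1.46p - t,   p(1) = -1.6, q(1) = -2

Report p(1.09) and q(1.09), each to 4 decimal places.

Euler on (p,q): p_{n+1} = p_n + h·p', q_{n+1} = q_n + h·q'.
1.000000: (-1.600000, -2.000000); f=(-2.950000, 1.336000) → (-1.865500, -1.879760)
(p(1.09), q(1.09)) ≈ (-1.8655, -1.8798)

-1.8655, -1.8798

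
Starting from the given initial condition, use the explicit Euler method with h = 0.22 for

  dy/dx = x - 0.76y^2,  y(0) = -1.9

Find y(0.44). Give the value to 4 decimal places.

Euler: y_{n+1} = y_n + h·f(x_n, y_n).
x=0.000000, y=-1.900000: f=-2.743600 → y ← -1.900000 + 0.22·(-2.743600) = -2.503592
x=0.220000, y=-2.503592: f=-4.543659 → y ← -2.503592 + 0.22·(-4.543659) = -3.503197
y(0.44) ≈ -3.5032

-3.5032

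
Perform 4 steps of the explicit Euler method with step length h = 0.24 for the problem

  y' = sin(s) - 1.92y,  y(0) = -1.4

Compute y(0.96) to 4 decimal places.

Euler: y_{n+1} = y_n + h·f(s_n, y_n).
s=0.000000, y=-1.400000: f=2.688000 → y ← -1.400000 + 0.24·2.688000 = -0.754880
s=0.240000, y=-0.754880: f=1.687072 → y ← -0.754880 + 0.24·1.687072 = -0.349983
s=0.480000, y=-0.349983: f=1.133746 → y ← -0.349983 + 0.24·1.133746 = -0.077884
s=0.720000, y=-0.077884: f=0.808921 → y ← -0.077884 + 0.24·0.808921 = 0.116257
y(0.96) ≈ 0.1163

0.1163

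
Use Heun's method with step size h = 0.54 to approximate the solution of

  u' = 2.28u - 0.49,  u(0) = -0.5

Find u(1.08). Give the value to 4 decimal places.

Heun: k1 = f(t_n, u_n); k2 = f(t_n + h, u_n + h·k1); u_{n+1} = u_n + (h/2)·(k1 + k2).
t=0.000000, u=-0.500000:
  k1 = f(0.000000, -0.500000) = -1.630000
  k2 = f(0.540000, -1.380200) = -3.636856
  u ← -0.500000 + (0.54/2)·(-1.630000 + (-3.636856)) = -1.922051
t=0.540000, u=-1.922051:
  k1 = f(0.540000, -1.922051) = -4.872277
  k2 = f(1.080000, -4.553080) = -10.871023
  u ← -1.922051 + (0.54/2)·(-4.872277 + (-10.871023)) = -6.172742
u(1.08) ≈ -6.1727

-6.1727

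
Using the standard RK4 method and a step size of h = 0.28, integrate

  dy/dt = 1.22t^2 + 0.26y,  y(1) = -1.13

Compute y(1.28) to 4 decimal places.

RK4: k1 = f(t_n, y_n); k2 = f(t_n + h/2, y_n + (h/2)·k1); k3 = f(t_n + h/2, y_n + (h/2)·k2); k4 = f(t_n + h, y_n + h·k3); y_{n+1} = y_n + (h/6)·(k1 + 2k2 + 2k3 + k4).
t=1.000000, y=-1.130000:
  k1 = f(1.000000, -1.130000) = 0.926200
  k2 = f(1.140000, -1.000332) = 1.325426
  k3 = f(1.140000, -0.944440) = 1.339957
  k4 = f(1.280000, -0.754812) = 1.802597
  y ← -1.130000 + (0.28/6)·(k1 + 2k2 + 2k3 + k4) = -0.753887
y(1.28) ≈ -0.7539

-0.7539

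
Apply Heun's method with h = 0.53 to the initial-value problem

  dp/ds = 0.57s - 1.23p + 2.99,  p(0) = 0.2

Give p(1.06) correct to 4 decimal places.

1.9627

Heun: k1 = f(s_n, p_n); k2 = f(s_n + h, p_n + h·k1); p_{n+1} = p_n + (h/2)·(k1 + k2).
s=0.000000, p=0.200000:
  k1 = f(0.000000, 0.200000) = 2.744000
  k2 = f(0.530000, 1.654320) = 1.257286
  p ← 0.200000 + (0.53/2)·(2.744000 + 1.257286) = 1.260341
s=0.530000, p=1.260341:
  k1 = f(0.530000, 1.260341) = 1.741881
  k2 = f(1.060000, 2.183538) = 0.908449
  p ← 1.260341 + (0.53/2)·(1.741881 + 0.908449) = 1.962678
p(1.06) ≈ 1.9627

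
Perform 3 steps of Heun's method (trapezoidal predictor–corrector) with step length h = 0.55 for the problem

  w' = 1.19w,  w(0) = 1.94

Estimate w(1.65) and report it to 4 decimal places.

Heun: k1 = f(t_n, w_n); k2 = f(t_n + h, w_n + h·k1); w_{n+1} = w_n + (h/2)·(k1 + k2).
t=0.000000, w=1.940000:
  k1 = f(0.000000, 1.940000) = 2.308600
  k2 = f(0.550000, 3.209730) = 3.819579
  w ← 1.940000 + (0.55/2)·(2.308600 + 3.819579) = 3.625249
t=0.550000, w=3.625249:
  k1 = f(0.550000, 3.625249) = 4.314046
  k2 = f(1.100000, 5.997975) = 7.137590
  w ← 3.625249 + (0.55/2)·(4.314046 + 7.137590) = 6.774449
t=1.100000, w=6.774449:
  k1 = f(1.100000, 6.774449) = 8.061594
  k2 = f(1.650000, 11.208326) = 13.337908
  w ← 6.774449 + (0.55/2)·(8.061594 + 13.337908) = 12.659312
w(1.65) ≈ 12.6593

12.6593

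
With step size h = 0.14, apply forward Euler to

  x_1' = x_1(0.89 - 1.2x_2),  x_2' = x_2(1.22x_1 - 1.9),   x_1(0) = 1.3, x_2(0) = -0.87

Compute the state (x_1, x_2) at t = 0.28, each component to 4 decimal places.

Euler on (x_1,x_2): x_1_{n+1} = x_1_n + h·x_1', x_2_{n+1} = x_2_n + h·x_2'.
0.000000: (1.300000, -0.870000); f=(2.514200, 0.273180) → (1.651988, -0.831755)
0.140000: (1.651988, -0.831755); f=(3.119128, -0.096006) → (2.088666, -0.845196)
(x_1(0.28), x_2(0.28)) ≈ (2.0887, -0.8452)

2.0887, -0.8452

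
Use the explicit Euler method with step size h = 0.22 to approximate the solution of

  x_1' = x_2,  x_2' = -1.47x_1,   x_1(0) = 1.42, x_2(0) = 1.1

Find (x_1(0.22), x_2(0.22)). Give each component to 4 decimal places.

Euler on (x_1,x_2): x_1_{n+1} = x_1_n + h·x_1', x_2_{n+1} = x_2_n + h·x_2'.
0.000000: (1.420000, 1.100000); f=(1.100000, -2.087400) → (1.662000, 0.640772)
(x_1(0.22), x_2(0.22)) ≈ (1.6620, 0.6408)

1.6620, 0.6408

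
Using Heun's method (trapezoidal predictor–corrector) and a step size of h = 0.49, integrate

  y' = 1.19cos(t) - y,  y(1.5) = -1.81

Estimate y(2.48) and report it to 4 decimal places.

-1.0772

Heun: k1 = f(t_n, y_n); k2 = f(t_n + h, y_n + h·k1); y_{n+1} = y_n + (h/2)·(k1 + k2).
t=1.500000, y=-1.810000:
  k1 = f(1.500000, -1.810000) = 1.894177
  k2 = f(1.990000, -0.881853) = 0.397484
  y ← -1.810000 + (0.49/2)·(1.894177 + 0.397484) = -1.248543
t=1.990000, y=-1.248543:
  k1 = f(1.990000, -1.248543) = 0.764174
  k2 = f(2.480000, -0.874098) = -0.064830
  y ← -1.248543 + (0.49/2)·(0.764174 + (-0.064830)) = -1.077204
y(2.48) ≈ -1.0772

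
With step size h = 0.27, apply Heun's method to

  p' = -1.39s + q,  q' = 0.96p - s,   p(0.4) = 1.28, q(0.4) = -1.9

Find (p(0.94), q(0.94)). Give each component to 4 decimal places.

-0.1949, -1.9569

Heun on (p,q): k1 = f(s_n, state_n); k2 = f(s_n + h, state_n + h·k1); state_{n+1} = state_n + (h/2)·(k1 + k2).
0.400000: (1.280000, -1.900000)
  k1 = (-2.456000, 0.828800)
  predictor → (0.616880, -1.676224)
  k2 = (-2.607524, -0.077795)
  → (0.596424, -1.798614)
0.670000: (0.596424, -1.798614)
  k1 = (-2.729914, -0.097433)
  predictor → (-0.140653, -1.824921)
  k2 = (-3.131521, -1.075027)
  → (-0.194870, -1.956896)
(p(0.94), q(0.94)) ≈ (-0.1949, -1.9569)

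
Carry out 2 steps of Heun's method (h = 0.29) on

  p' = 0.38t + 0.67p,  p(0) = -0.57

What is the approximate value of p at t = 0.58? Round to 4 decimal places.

Heun: k1 = f(t_n, p_n); k2 = f(t_n + h, p_n + h·k1); p_{n+1} = p_n + (h/2)·(k1 + k2).
t=0.000000, p=-0.570000:
  k1 = f(0.000000, -0.570000) = -0.381900
  k2 = f(0.290000, -0.680751) = -0.345903
  p ← -0.570000 + (0.29/2)·(-0.381900 + (-0.345903)) = -0.675531
t=0.290000, p=-0.675531:
  k1 = f(0.290000, -0.675531) = -0.342406
  k2 = f(0.580000, -0.774829) = -0.298736
  p ← -0.675531 + (0.29/2)·(-0.342406 + (-0.298736)) = -0.768497
p(0.58) ≈ -0.7685

-0.7685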